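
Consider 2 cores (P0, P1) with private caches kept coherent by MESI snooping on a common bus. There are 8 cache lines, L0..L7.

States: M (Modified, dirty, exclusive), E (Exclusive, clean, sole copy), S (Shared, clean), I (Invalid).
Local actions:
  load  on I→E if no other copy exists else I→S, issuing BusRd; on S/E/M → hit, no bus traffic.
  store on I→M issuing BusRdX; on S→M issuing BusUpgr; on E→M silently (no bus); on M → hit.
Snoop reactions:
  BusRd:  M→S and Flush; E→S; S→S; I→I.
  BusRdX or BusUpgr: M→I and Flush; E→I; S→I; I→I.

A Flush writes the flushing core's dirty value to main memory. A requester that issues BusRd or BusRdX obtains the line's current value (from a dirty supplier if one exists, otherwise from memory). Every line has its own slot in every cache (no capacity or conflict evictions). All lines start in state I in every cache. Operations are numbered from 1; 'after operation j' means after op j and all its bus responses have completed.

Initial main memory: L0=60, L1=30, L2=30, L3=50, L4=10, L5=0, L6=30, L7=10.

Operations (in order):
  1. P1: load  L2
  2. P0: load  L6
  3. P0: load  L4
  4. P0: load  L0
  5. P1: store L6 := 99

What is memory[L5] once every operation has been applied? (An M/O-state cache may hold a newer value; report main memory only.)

[1] P1: load  L2 | P0:I, P1:E(30) | bus: BusRd
[2] P0: load  L6 | P0:E(30), P1:I | bus: BusRd
[3] P0: load  L4 | P0:E(10), P1:I | bus: BusRd
[4] P0: load  L0 | P0:E(60), P1:I | bus: BusRd
[5] P1: store L6 := 99 | P0:I, P1:M(99) | bus: BusRdX

memory[L5] = 0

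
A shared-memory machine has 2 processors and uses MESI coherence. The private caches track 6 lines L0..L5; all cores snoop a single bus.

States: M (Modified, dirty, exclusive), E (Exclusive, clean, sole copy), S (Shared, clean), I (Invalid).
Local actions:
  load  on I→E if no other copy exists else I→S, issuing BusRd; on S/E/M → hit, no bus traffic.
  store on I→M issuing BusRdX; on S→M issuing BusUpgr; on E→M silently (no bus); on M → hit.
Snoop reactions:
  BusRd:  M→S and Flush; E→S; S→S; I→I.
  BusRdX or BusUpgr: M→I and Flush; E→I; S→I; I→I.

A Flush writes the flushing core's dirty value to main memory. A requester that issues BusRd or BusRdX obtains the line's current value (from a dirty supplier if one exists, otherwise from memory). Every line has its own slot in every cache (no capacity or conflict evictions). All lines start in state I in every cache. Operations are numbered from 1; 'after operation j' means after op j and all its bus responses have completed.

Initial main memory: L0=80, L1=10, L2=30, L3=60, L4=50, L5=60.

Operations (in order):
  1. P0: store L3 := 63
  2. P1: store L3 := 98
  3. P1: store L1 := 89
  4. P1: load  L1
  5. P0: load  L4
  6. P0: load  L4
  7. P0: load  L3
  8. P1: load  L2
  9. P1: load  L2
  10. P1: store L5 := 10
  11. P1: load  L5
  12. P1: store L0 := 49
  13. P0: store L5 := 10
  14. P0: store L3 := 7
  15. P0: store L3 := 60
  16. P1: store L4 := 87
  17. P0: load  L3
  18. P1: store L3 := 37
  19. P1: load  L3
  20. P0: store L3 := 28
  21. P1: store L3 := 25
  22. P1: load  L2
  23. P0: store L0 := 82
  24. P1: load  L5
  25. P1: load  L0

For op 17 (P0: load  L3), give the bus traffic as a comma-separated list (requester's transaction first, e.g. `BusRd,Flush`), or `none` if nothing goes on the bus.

[1] P0: store L3 := 63 | P0:M(63), P1:I | bus: BusRdX
[2] P1: store L3 := 98 | P0:I, P1:M(98) | bus: BusRdX,Flush
[3] P1: store L1 := 89 | P0:I, P1:M(89) | bus: BusRdX
[4] P1: load  L1 | P0:I, P1:M(89) | bus: none
[5] P0: load  L4 | P0:E(50), P1:I | bus: BusRd
[6] P0: load  L4 | P0:E(50), P1:I | bus: none
[7] P0: load  L3 | P0:S(98), P1:S(98) | bus: BusRd,Flush
[8] P1: load  L2 | P0:I, P1:E(30) | bus: BusRd
[9] P1: load  L2 | P0:I, P1:E(30) | bus: none
[10] P1: store L5 := 10 | P0:I, P1:M(10) | bus: BusRdX
[11] P1: load  L5 | P0:I, P1:M(10) | bus: none
[12] P1: store L0 := 49 | P0:I, P1:M(49) | bus: BusRdX
[13] P0: store L5 := 10 | P0:M(10), P1:I | bus: BusRdX,Flush
[14] P0: store L3 := 7 | P0:M(7), P1:I | bus: BusUpgr
[15] P0: store L3 := 60 | P0:M(60), P1:I | bus: none
[16] P1: store L4 := 87 | P0:I, P1:M(87) | bus: BusRdX
[17] P0: load  L3 | P0:M(60), P1:I | bus: none
[18] P1: store L3 := 37 | P0:I, P1:M(37) | bus: BusRdX,Flush
[19] P1: load  L3 | P0:I, P1:M(37) | bus: none
[20] P0: store L3 := 28 | P0:M(28), P1:I | bus: BusRdX,Flush
[21] P1: store L3 := 25 | P0:I, P1:M(25) | bus: BusRdX,Flush
[22] P1: load  L2 | P0:I, P1:E(30) | bus: none
[23] P0: store L0 := 82 | P0:M(82), P1:I | bus: BusRdX,Flush
[24] P1: load  L5 | P0:S(10), P1:S(10) | bus: BusRd,Flush
[25] P1: load  L0 | P0:S(82), P1:S(82) | bus: BusRd,Flush

bus = none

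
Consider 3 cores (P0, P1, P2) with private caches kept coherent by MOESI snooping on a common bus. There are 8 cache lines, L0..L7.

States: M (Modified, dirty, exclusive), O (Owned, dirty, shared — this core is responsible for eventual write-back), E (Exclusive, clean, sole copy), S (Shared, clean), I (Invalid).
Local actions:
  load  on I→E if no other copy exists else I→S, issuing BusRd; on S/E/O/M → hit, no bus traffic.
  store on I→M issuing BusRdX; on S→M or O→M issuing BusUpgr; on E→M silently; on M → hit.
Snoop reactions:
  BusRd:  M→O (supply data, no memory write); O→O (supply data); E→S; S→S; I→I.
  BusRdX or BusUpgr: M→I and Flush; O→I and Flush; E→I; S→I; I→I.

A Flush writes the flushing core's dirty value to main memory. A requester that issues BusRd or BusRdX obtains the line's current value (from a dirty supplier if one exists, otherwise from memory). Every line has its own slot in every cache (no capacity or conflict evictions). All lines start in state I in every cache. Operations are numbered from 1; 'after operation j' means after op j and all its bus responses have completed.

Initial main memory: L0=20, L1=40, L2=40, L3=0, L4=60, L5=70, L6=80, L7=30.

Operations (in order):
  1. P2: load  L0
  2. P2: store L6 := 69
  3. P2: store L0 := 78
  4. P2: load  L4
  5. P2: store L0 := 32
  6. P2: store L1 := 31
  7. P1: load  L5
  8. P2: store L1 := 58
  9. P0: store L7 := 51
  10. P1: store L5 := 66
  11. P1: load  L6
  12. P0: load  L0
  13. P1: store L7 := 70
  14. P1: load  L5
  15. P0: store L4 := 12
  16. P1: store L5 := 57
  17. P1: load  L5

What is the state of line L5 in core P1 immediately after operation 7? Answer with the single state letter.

[1] P2: load  L0 | P0:I, P1:I, P2:E(20) | bus: BusRd
[2] P2: store L6 := 69 | P0:I, P1:I, P2:M(69) | bus: BusRdX
[3] P2: store L0 := 78 | P0:I, P1:I, P2:M(78) | bus: none
[4] P2: load  L4 | P0:I, P1:I, P2:E(60) | bus: BusRd
[5] P2: store L0 := 32 | P0:I, P1:I, P2:M(32) | bus: none
[6] P2: store L1 := 31 | P0:I, P1:I, P2:M(31) | bus: BusRdX
[7] P1: load  L5 | P0:I, P1:E(70), P2:I | bus: BusRd
[8] P2: store L1 := 58 | P0:I, P1:I, P2:M(58) | bus: none
[9] P0: store L7 := 51 | P0:M(51), P1:I, P2:I | bus: BusRdX
[10] P1: store L5 := 66 | P0:I, P1:M(66), P2:I | bus: none
[11] P1: load  L6 | P0:I, P1:S(69), P2:O(69) | bus: BusRd
[12] P0: load  L0 | P0:S(32), P1:I, P2:O(32) | bus: BusRd
[13] P1: store L7 := 70 | P0:I, P1:M(70), P2:I | bus: BusRdX,Flush
[14] P1: load  L5 | P0:I, P1:M(66), P2:I | bus: none
[15] P0: store L4 := 12 | P0:M(12), P1:I, P2:I | bus: BusRdX
[16] P1: store L5 := 57 | P0:I, P1:M(57), P2:I | bus: none
[17] P1: load  L5 | P0:I, P1:M(57), P2:I | bus: none

state = E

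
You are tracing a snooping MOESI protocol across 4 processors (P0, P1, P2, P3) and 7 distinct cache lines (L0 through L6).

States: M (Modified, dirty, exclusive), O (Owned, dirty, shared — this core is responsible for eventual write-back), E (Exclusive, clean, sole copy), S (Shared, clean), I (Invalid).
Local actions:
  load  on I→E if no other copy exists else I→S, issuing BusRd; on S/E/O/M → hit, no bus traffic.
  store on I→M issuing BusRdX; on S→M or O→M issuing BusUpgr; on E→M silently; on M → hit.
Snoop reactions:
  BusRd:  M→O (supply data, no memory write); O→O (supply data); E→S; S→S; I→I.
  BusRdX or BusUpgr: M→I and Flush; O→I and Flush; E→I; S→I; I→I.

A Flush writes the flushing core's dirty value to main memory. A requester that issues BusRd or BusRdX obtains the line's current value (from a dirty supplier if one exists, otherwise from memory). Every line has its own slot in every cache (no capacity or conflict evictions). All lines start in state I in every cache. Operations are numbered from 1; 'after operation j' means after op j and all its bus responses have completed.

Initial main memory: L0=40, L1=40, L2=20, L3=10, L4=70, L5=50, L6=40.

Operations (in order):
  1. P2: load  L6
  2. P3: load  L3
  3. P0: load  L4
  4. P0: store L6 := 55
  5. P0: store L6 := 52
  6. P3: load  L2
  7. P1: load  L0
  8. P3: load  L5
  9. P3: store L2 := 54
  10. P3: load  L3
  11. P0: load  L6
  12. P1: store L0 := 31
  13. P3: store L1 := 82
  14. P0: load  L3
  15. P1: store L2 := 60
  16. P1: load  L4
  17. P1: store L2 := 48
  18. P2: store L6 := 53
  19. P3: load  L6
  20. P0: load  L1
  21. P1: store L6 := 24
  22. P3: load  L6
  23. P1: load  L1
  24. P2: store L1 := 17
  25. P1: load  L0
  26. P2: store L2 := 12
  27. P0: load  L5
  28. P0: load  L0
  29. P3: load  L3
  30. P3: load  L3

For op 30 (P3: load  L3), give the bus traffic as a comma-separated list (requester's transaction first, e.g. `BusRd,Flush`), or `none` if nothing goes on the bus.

1. P2: load  L6  bus=[BusRd]  L6: P0=I P1=I P2=E P3=I  mem[L6]=40
2. P3: load  L3  bus=[BusRd]  L3: P0=I P1=I P2=I P3=E  mem[L3]=10
3. P0: load  L4  bus=[BusRd]  L4: P0=E P1=I P2=I P3=I  mem[L4]=70
4. P0: store L6 := 55  bus=[BusRdX]  L6: P0=M P1=I P2=I P3=I  mem[L6]=40
5. P0: store L6 := 52  bus=[-]  L6: P0=M P1=I P2=I P3=I  mem[L6]=40
6. P3: load  L2  bus=[BusRd]  L2: P0=I P1=I P2=I P3=E  mem[L2]=20
7. P1: load  L0  bus=[BusRd]  L0: P0=I P1=E P2=I P3=I  mem[L0]=40
8. P3: load  L5  bus=[BusRd]  L5: P0=I P1=I P2=I P3=E  mem[L5]=50
9. P3: store L2 := 54  bus=[-]  L2: P0=I P1=I P2=I P3=M  mem[L2]=20
10. P3: load  L3  bus=[-]  L3: P0=I P1=I P2=I P3=E  mem[L3]=10
11. P0: load  L6  bus=[-]  L6: P0=M P1=I P2=I P3=I  mem[L6]=40
12. P1: store L0 := 31  bus=[-]  L0: P0=I P1=M P2=I P3=I  mem[L0]=40
13. P3: store L1 := 82  bus=[BusRdX]  L1: P0=I P1=I P2=I P3=M  mem[L1]=40
14. P0: load  L3  bus=[BusRd]  L3: P0=S P1=I P2=I P3=S  mem[L3]=10
15. P1: store L2 := 60  bus=[BusRdX,Flush]  L2: P0=I P1=M P2=I P3=I  mem[L2]=54
16. P1: load  L4  bus=[BusRd]  L4: P0=S P1=S P2=I P3=I  mem[L4]=70
17. P1: store L2 := 48  bus=[-]  L2: P0=I P1=M P2=I P3=I  mem[L2]=54
18. P2: store L6 := 53  bus=[BusRdX,Flush]  L6: P0=I P1=I P2=M P3=I  mem[L6]=52
19. P3: load  L6  bus=[BusRd]  L6: P0=I P1=I P2=O P3=S  mem[L6]=52
20. P0: load  L1  bus=[BusRd]  L1: P0=S P1=I P2=I P3=O  mem[L1]=40
21. P1: store L6 := 24  bus=[BusRdX,Flush]  L6: P0=I P1=M P2=I P3=I  mem[L6]=53
22. P3: load  L6  bus=[BusRd]  L6: P0=I P1=O P2=I P3=S  mem[L6]=53
23. P1: load  L1  bus=[BusRd]  L1: P0=S P1=S P2=I P3=O  mem[L1]=40
24. P2: store L1 := 17  bus=[BusRdX,Flush]  L1: P0=I P1=I P2=M P3=I  mem[L1]=82
25. P1: load  L0  bus=[-]  L0: P0=I P1=M P2=I P3=I  mem[L0]=40
26. P2: store L2 := 12  bus=[BusRdX,Flush]  L2: P0=I P1=I P2=M P3=I  mem[L2]=48
27. P0: load  L5  bus=[BusRd]  L5: P0=S P1=I P2=I P3=S  mem[L5]=50
28. P0: load  L0  bus=[BusRd]  L0: P0=S P1=O P2=I P3=I  mem[L0]=40
29. P3: load  L3  bus=[-]  L3: P0=S P1=I P2=I P3=S  mem[L3]=10
30. P3: load  L3  bus=[-]  L3: P0=S P1=I P2=I P3=S  mem[L3]=10

bus = none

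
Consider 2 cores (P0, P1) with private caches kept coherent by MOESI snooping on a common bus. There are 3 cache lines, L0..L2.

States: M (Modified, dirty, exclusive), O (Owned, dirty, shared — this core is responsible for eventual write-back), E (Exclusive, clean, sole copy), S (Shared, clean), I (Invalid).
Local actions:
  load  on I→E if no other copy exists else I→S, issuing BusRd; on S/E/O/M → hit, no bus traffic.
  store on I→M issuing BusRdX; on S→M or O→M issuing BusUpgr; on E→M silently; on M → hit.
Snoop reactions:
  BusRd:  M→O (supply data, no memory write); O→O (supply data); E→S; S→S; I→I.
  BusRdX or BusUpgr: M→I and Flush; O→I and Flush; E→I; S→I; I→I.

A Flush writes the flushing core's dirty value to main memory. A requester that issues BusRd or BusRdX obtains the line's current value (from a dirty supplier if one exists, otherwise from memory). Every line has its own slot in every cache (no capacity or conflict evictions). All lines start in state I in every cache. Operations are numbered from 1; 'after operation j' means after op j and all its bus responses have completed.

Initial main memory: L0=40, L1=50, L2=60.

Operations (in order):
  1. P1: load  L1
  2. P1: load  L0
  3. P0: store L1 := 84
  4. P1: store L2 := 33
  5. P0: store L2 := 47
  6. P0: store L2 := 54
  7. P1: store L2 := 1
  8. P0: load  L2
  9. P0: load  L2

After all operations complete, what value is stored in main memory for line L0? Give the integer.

step 1: P1: load  L1  ⟶  IE  (L1)  txn=BusRd  M[L1]=50
step 2: P1: load  L0  ⟶  IE  (L0)  txn=BusRd  M[L0]=40
step 3: P0: store L1 := 84  ⟶  MI  (L1)  txn=BusRdX  M[L1]=50
step 4: P1: store L2 := 33  ⟶  IM  (L2)  txn=BusRdX  M[L2]=60
step 5: P0: store L2 := 47  ⟶  MI  (L2)  txn=BusRdX+Flush  M[L2]=33
step 6: P0: store L2 := 54  ⟶  MI  (L2)  txn=∅  M[L2]=33
step 7: P1: store L2 := 1  ⟶  IM  (L2)  txn=BusRdX+Flush  M[L2]=54
step 8: P0: load  L2  ⟶  SO  (L2)  txn=BusRd  M[L2]=54
step 9: P0: load  L2  ⟶  SO  (L2)  txn=∅  M[L2]=54

memory[L0] = 40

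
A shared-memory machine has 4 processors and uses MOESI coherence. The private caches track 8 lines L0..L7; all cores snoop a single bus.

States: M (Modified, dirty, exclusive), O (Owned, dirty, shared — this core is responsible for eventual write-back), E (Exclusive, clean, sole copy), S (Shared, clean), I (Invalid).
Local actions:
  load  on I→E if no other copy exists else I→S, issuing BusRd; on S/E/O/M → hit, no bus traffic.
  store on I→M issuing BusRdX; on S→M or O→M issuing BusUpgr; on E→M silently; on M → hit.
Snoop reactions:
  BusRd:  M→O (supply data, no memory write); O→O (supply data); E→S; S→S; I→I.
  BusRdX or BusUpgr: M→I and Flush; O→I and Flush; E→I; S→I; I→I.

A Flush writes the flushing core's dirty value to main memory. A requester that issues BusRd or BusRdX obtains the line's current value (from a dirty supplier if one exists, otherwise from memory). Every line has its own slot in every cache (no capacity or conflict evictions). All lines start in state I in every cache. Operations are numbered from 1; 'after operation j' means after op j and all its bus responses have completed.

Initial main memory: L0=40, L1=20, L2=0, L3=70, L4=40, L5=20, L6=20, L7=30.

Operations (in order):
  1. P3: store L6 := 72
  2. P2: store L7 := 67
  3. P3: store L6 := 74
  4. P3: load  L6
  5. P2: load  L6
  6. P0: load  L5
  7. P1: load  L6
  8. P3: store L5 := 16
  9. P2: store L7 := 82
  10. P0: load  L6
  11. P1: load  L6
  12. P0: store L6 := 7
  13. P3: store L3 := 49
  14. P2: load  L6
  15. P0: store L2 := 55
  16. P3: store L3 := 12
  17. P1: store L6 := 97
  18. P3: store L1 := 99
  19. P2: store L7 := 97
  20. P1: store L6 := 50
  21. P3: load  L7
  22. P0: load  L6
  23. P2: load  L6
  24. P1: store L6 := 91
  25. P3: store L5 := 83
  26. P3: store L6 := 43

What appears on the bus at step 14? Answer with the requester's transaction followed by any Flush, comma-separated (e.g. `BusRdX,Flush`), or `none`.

bus = BusRd

  op1 P3: store L6 := 72 → I/I/I/M on L6; bus BusRdX; mem=20
  op2 P2: store L7 := 67 → I/I/M/I on L7; bus BusRdX; mem=30
  op3 P3: store L6 := 74 → I/I/I/M on L6; bus (none); mem=20
  op4 P3: load  L6 → I/I/I/M on L6; bus (none); mem=20
  op5 P2: load  L6 → I/I/S/O on L6; bus BusRd; mem=20
  op6 P0: load  L5 → E/I/I/I on L5; bus BusRd; mem=20
  op7 P1: load  L6 → I/S/S/O on L6; bus BusRd; mem=20
  op8 P3: store L5 := 16 → I/I/I/M on L5; bus BusRdX; mem=20
  op9 P2: store L7 := 82 → I/I/M/I on L7; bus (none); mem=30
  op10 P0: load  L6 → S/S/S/O on L6; bus BusRd; mem=20
  op11 P1: load  L6 → S/S/S/O on L6; bus (none); mem=20
  op12 P0: store L6 := 7 → M/I/I/I on L6; bus BusUpgr Flush; mem=74
  op13 P3: store L3 := 49 → I/I/I/M on L3; bus BusRdX; mem=70
  op14 P2: load  L6 → O/I/S/I on L6; bus BusRd; mem=74
  op15 P0: store L2 := 55 → M/I/I/I on L2; bus BusRdX; mem=0
  op16 P3: store L3 := 12 → I/I/I/M on L3; bus (none); mem=70
  op17 P1: store L6 := 97 → I/M/I/I on L6; bus BusRdX Flush; mem=7
  op18 P3: store L1 := 99 → I/I/I/M on L1; bus BusRdX; mem=20
  op19 P2: store L7 := 97 → I/I/M/I on L7; bus (none); mem=30
  op20 P1: store L6 := 50 → I/M/I/I on L6; bus (none); mem=7
  op21 P3: load  L7 → I/I/O/S on L7; bus BusRd; mem=30
  op22 P0: load  L6 → S/O/I/I on L6; bus BusRd; mem=7
  op23 P2: load  L6 → S/O/S/I on L6; bus BusRd; mem=7
  op24 P1: store L6 := 91 → I/M/I/I on L6; bus BusUpgr; mem=7
  op25 P3: store L5 := 83 → I/I/I/M on L5; bus (none); mem=20
  op26 P3: store L6 := 43 → I/I/I/M on L6; bus BusRdX Flush; mem=91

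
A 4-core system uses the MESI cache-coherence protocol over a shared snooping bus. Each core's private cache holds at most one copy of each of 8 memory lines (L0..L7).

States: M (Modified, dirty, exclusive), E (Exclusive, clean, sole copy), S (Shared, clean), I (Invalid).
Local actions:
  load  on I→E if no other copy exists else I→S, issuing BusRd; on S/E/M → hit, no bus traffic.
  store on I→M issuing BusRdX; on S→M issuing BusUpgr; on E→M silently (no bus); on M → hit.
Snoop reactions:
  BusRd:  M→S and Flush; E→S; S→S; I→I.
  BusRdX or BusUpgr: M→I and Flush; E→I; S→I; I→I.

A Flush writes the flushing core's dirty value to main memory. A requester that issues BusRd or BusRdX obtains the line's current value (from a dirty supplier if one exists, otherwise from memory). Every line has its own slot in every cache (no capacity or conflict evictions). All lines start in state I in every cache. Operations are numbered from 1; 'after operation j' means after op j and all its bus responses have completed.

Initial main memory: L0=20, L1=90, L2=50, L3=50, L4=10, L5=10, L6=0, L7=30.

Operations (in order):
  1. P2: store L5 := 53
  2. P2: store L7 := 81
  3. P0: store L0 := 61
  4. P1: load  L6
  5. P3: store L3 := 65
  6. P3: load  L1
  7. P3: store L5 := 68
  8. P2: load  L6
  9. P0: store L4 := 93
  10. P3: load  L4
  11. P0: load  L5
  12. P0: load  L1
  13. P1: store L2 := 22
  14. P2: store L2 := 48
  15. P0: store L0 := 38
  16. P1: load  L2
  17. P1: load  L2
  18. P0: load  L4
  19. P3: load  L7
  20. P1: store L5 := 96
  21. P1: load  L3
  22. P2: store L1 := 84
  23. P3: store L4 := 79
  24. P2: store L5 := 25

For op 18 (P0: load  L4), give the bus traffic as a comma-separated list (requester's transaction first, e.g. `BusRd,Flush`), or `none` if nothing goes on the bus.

bus = none

1. P2: store L5 := 53  bus=[BusRdX]  L5: P0=I P1=I P2=M P3=I  mem[L5]=10
2. P2: store L7 := 81  bus=[BusRdX]  L7: P0=I P1=I P2=M P3=I  mem[L7]=30
3. P0: store L0 := 61  bus=[BusRdX]  L0: P0=M P1=I P2=I P3=I  mem[L0]=20
4. P1: load  L6  bus=[BusRd]  L6: P0=I P1=E P2=I P3=I  mem[L6]=0
5. P3: store L3 := 65  bus=[BusRdX]  L3: P0=I P1=I P2=I P3=M  mem[L3]=50
6. P3: load  L1  bus=[BusRd]  L1: P0=I P1=I P2=I P3=E  mem[L1]=90
7. P3: store L5 := 68  bus=[BusRdX,Flush]  L5: P0=I P1=I P2=I P3=M  mem[L5]=53
8. P2: load  L6  bus=[BusRd]  L6: P0=I P1=S P2=S P3=I  mem[L6]=0
9. P0: store L4 := 93  bus=[BusRdX]  L4: P0=M P1=I P2=I P3=I  mem[L4]=10
10. P3: load  L4  bus=[BusRd,Flush]  L4: P0=S P1=I P2=I P3=S  mem[L4]=93
11. P0: load  L5  bus=[BusRd,Flush]  L5: P0=S P1=I P2=I P3=S  mem[L5]=68
12. P0: load  L1  bus=[BusRd]  L1: P0=S P1=I P2=I P3=S  mem[L1]=90
13. P1: store L2 := 22  bus=[BusRdX]  L2: P0=I P1=M P2=I P3=I  mem[L2]=50
14. P2: store L2 := 48  bus=[BusRdX,Flush]  L2: P0=I P1=I P2=M P3=I  mem[L2]=22
15. P0: store L0 := 38  bus=[-]  L0: P0=M P1=I P2=I P3=I  mem[L0]=20
16. P1: load  L2  bus=[BusRd,Flush]  L2: P0=I P1=S P2=S P3=I  mem[L2]=48
17. P1: load  L2  bus=[-]  L2: P0=I P1=S P2=S P3=I  mem[L2]=48
18. P0: load  L4  bus=[-]  L4: P0=S P1=I P2=I P3=S  mem[L4]=93
19. P3: load  L7  bus=[BusRd,Flush]  L7: P0=I P1=I P2=S P3=S  mem[L7]=81
20. P1: store L5 := 96  bus=[BusRdX]  L5: P0=I P1=M P2=I P3=I  mem[L5]=68
21. P1: load  L3  bus=[BusRd,Flush]  L3: P0=I P1=S P2=I P3=S  mem[L3]=65
22. P2: store L1 := 84  bus=[BusRdX]  L1: P0=I P1=I P2=M P3=I  mem[L1]=90
23. P3: store L4 := 79  bus=[BusUpgr]  L4: P0=I P1=I P2=I P3=M  mem[L4]=93
24. P2: store L5 := 25  bus=[BusRdX,Flush]  L5: P0=I P1=I P2=M P3=I  mem[L5]=96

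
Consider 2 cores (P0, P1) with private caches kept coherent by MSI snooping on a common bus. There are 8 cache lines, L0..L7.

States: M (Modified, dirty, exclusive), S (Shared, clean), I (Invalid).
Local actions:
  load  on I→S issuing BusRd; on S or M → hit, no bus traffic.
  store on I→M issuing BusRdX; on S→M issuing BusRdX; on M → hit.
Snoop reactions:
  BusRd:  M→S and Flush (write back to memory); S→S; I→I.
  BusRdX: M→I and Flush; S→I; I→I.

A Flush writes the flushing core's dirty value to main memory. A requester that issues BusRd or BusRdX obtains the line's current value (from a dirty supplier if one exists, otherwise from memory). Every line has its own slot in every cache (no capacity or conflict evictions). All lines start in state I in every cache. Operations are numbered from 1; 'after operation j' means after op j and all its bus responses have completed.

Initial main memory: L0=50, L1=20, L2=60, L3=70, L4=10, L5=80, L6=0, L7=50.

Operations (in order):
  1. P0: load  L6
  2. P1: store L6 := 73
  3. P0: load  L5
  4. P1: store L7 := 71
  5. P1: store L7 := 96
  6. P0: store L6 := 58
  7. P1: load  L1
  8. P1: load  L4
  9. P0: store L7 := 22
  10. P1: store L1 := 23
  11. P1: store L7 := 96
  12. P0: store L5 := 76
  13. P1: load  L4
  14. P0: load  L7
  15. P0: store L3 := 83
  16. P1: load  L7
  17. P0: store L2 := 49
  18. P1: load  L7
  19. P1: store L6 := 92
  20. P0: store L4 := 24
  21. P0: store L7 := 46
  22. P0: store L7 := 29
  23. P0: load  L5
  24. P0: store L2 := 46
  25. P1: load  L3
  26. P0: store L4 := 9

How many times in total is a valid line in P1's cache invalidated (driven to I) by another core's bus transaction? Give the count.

[1] P0: load  L6 | P0:S(0), P1:I | bus: BusRd
[2] P1: store L6 := 73 | P0:I, P1:M(73) | bus: BusRdX
[3] P0: load  L5 | P0:S(80), P1:I | bus: BusRd
[4] P1: store L7 := 71 | P0:I, P1:M(71) | bus: BusRdX
[5] P1: store L7 := 96 | P0:I, P1:M(96) | bus: none
[6] P0: store L6 := 58 | P0:M(58), P1:I | bus: BusRdX,Flush
[7] P1: load  L1 | P0:I, P1:S(20) | bus: BusRd
[8] P1: load  L4 | P0:I, P1:S(10) | bus: BusRd
[9] P0: store L7 := 22 | P0:M(22), P1:I | bus: BusRdX,Flush
[10] P1: store L1 := 23 | P0:I, P1:M(23) | bus: BusRdX
[11] P1: store L7 := 96 | P0:I, P1:M(96) | bus: BusRdX,Flush
[12] P0: store L5 := 76 | P0:M(76), P1:I | bus: BusRdX
[13] P1: load  L4 | P0:I, P1:S(10) | bus: none
[14] P0: load  L7 | P0:S(96), P1:S(96) | bus: BusRd,Flush
[15] P0: store L3 := 83 | P0:M(83), P1:I | bus: BusRdX
[16] P1: load  L7 | P0:S(96), P1:S(96) | bus: none
[17] P0: store L2 := 49 | P0:M(49), P1:I | bus: BusRdX
[18] P1: load  L7 | P0:S(96), P1:S(96) | bus: none
[19] P1: store L6 := 92 | P0:I, P1:M(92) | bus: BusRdX,Flush
[20] P0: store L4 := 24 | P0:M(24), P1:I | bus: BusRdX
[21] P0: store L7 := 46 | P0:M(46), P1:I | bus: BusRdX
[22] P0: store L7 := 29 | P0:M(29), P1:I | bus: none
[23] P0: load  L5 | P0:M(76), P1:I | bus: none
[24] P0: store L2 := 46 | P0:M(46), P1:I | bus: none
[25] P1: load  L3 | P0:S(83), P1:S(83) | bus: BusRd,Flush
[26] P0: store L4 := 9 | P0:M(9), P1:I | bus: none

invalidations = 4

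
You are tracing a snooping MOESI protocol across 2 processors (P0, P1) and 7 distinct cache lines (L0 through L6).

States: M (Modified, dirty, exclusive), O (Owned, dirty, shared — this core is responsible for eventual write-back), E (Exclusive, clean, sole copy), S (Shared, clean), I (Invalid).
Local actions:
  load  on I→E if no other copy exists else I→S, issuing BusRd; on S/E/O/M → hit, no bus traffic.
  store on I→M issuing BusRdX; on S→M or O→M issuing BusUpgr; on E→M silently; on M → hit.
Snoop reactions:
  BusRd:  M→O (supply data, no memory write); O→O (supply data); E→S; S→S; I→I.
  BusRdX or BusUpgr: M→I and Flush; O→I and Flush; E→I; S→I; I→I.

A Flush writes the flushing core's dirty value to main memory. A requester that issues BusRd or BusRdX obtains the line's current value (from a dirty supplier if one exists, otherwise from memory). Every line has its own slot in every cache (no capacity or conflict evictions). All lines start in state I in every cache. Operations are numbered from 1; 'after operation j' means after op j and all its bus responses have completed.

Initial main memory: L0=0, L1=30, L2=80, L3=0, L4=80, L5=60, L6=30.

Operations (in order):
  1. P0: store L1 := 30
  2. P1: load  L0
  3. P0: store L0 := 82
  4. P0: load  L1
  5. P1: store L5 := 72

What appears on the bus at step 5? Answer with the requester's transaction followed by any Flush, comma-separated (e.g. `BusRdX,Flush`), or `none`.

  op1 P0: store L1 := 30 → M/I on L1; bus BusRdX; mem=30
  op2 P1: load  L0 → I/E on L0; bus BusRd; mem=0
  op3 P0: store L0 := 82 → M/I on L0; bus BusRdX; mem=0
  op4 P0: load  L1 → M/I on L1; bus (none); mem=30
  op5 P1: store L5 := 72 → I/M on L5; bus BusRdX; mem=60

bus = BusRdX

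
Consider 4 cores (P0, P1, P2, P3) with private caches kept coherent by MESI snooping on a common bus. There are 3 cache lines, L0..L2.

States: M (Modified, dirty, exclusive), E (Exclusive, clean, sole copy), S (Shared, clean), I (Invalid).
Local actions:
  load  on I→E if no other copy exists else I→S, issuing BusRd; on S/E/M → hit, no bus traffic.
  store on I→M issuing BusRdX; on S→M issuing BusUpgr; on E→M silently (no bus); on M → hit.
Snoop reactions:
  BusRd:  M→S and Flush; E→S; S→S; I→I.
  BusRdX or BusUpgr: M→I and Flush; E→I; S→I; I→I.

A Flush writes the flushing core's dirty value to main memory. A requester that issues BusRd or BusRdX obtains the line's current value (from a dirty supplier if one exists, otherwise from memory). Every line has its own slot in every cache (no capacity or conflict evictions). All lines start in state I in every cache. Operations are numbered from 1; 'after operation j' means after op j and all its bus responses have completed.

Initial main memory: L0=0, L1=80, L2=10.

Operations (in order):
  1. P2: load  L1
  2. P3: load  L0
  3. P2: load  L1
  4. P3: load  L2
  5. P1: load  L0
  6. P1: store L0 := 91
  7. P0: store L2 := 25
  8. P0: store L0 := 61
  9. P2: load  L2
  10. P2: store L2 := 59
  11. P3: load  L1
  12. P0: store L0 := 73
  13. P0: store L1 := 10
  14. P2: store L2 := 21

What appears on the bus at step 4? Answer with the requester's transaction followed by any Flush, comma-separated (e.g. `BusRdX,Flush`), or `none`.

bus = BusRd

[1] P2: load  L1 | P0:I, P1:I, P2:E(80), P3:I | bus: BusRd
[2] P3: load  L0 | P0:I, P1:I, P2:I, P3:E(0) | bus: BusRd
[3] P2: load  L1 | P0:I, P1:I, P2:E(80), P3:I | bus: none
[4] P3: load  L2 | P0:I, P1:I, P2:I, P3:E(10) | bus: BusRd
[5] P1: load  L0 | P0:I, P1:S(0), P2:I, P3:S(0) | bus: BusRd
[6] P1: store L0 := 91 | P0:I, P1:M(91), P2:I, P3:I | bus: BusUpgr
[7] P0: store L2 := 25 | P0:M(25), P1:I, P2:I, P3:I | bus: BusRdX
[8] P0: store L0 := 61 | P0:M(61), P1:I, P2:I, P3:I | bus: BusRdX,Flush
[9] P2: load  L2 | P0:S(25), P1:I, P2:S(25), P3:I | bus: BusRd,Flush
[10] P2: store L2 := 59 | P0:I, P1:I, P2:M(59), P3:I | bus: BusUpgr
[11] P3: load  L1 | P0:I, P1:I, P2:S(80), P3:S(80) | bus: BusRd
[12] P0: store L0 := 73 | P0:M(73), P1:I, P2:I, P3:I | bus: none
[13] P0: store L1 := 10 | P0:M(10), P1:I, P2:I, P3:I | bus: BusRdX
[14] P2: store L2 := 21 | P0:I, P1:I, P2:M(21), P3:I | bus: none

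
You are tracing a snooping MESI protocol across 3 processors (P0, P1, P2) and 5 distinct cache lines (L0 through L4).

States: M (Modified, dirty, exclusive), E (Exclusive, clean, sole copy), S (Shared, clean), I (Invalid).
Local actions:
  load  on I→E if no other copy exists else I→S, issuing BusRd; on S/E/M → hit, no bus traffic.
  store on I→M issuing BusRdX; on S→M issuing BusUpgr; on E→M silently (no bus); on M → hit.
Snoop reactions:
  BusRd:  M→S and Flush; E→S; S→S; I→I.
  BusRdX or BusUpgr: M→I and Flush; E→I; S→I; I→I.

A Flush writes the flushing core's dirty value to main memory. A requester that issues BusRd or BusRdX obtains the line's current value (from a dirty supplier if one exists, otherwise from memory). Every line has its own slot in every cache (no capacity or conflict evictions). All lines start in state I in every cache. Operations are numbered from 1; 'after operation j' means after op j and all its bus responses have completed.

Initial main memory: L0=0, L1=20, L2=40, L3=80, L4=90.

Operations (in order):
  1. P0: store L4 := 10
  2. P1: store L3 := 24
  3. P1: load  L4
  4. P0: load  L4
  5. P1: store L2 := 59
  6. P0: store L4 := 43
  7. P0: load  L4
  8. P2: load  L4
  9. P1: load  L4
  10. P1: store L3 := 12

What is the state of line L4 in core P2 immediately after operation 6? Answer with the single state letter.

state = I

  op1 P0: store L4 := 10 → M/I/I on L4; bus BusRdX; mem=90
  op2 P1: store L3 := 24 → I/M/I on L3; bus BusRdX; mem=80
  op3 P1: load  L4 → S/S/I on L4; bus BusRd Flush; mem=10
  op4 P0: load  L4 → S/S/I on L4; bus (none); mem=10
  op5 P1: store L2 := 59 → I/M/I on L2; bus BusRdX; mem=40
  op6 P0: store L4 := 43 → M/I/I on L4; bus BusUpgr; mem=10
  op7 P0: load  L4 → M/I/I on L4; bus (none); mem=10
  op8 P2: load  L4 → S/I/S on L4; bus BusRd Flush; mem=43
  op9 P1: load  L4 → S/S/S on L4; bus BusRd; mem=43
  op10 P1: store L3 := 12 → I/M/I on L3; bus (none); mem=80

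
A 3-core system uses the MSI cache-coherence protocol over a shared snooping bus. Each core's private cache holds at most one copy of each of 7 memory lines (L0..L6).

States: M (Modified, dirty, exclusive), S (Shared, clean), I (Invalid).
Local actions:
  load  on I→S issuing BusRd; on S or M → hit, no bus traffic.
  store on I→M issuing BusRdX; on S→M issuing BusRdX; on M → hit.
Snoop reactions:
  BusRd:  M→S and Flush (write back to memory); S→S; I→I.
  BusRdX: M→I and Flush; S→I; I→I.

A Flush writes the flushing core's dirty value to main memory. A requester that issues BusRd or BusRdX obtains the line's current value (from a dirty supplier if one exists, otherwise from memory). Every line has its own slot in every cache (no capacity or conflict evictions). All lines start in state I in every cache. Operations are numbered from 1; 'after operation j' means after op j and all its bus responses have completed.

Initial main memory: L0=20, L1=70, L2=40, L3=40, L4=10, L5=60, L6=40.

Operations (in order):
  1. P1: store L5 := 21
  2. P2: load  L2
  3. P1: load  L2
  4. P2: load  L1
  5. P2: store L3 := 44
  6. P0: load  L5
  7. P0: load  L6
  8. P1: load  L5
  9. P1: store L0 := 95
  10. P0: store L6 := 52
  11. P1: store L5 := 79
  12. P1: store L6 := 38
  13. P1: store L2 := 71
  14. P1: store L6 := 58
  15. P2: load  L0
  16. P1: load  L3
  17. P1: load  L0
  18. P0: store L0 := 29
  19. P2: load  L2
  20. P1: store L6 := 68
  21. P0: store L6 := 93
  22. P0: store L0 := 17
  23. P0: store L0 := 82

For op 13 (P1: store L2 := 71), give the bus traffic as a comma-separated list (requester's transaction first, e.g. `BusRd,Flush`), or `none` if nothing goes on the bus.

  op1 P1: store L5 := 21 → I/M/I on L5; bus BusRdX; mem=60
  op2 P2: load  L2 → I/I/S on L2; bus BusRd; mem=40
  op3 P1: load  L2 → I/S/S on L2; bus BusRd; mem=40
  op4 P2: load  L1 → I/I/S on L1; bus BusRd; mem=70
  op5 P2: store L3 := 44 → I/I/M on L3; bus BusRdX; mem=40
  op6 P0: load  L5 → S/S/I on L5; bus BusRd Flush; mem=21
  op7 P0: load  L6 → S/I/I on L6; bus BusRd; mem=40
  op8 P1: load  L5 → S/S/I on L5; bus (none); mem=21
  op9 P1: store L0 := 95 → I/M/I on L0; bus BusRdX; mem=20
  op10 P0: store L6 := 52 → M/I/I on L6; bus BusRdX; mem=40
  op11 P1: store L5 := 79 → I/M/I on L5; bus BusRdX; mem=21
  op12 P1: store L6 := 38 → I/M/I on L6; bus BusRdX Flush; mem=52
  op13 P1: store L2 := 71 → I/M/I on L2; bus BusRdX; mem=40
  op14 P1: store L6 := 58 → I/M/I on L6; bus (none); mem=52
  op15 P2: load  L0 → I/S/S on L0; bus BusRd Flush; mem=95
  op16 P1: load  L3 → I/S/S on L3; bus BusRd Flush; mem=44
  op17 P1: load  L0 → I/S/S on L0; bus (none); mem=95
  op18 P0: store L0 := 29 → M/I/I on L0; bus BusRdX; mem=95
  op19 P2: load  L2 → I/S/S on L2; bus BusRd Flush; mem=71
  op20 P1: store L6 := 68 → I/M/I on L6; bus (none); mem=52
  op21 P0: store L6 := 93 → M/I/I on L6; bus BusRdX Flush; mem=68
  op22 P0: store L0 := 17 → M/I/I on L0; bus (none); mem=95
  op23 P0: store L0 := 82 → M/I/I on L0; bus (none); mem=95

bus = BusRdX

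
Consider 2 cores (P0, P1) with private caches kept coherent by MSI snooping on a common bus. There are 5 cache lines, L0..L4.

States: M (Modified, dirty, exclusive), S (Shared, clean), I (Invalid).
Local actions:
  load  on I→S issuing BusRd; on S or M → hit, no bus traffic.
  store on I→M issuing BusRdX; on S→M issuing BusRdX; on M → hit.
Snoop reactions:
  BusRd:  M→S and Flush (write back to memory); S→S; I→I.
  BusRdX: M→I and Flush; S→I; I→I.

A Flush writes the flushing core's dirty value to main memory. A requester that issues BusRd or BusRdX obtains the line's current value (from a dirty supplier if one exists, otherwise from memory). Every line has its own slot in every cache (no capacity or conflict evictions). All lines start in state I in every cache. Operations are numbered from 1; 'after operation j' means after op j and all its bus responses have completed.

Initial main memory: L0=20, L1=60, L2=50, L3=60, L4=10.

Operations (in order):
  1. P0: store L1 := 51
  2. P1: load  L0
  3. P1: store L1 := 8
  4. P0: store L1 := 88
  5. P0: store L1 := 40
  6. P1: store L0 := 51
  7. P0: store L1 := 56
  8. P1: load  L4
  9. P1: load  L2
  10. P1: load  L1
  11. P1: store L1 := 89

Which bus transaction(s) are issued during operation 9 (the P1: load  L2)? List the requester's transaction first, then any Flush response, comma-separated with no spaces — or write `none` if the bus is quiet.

bus = BusRd

1. P0: store L1 := 51  bus=[BusRdX]  L1: P0=M P1=I  mem[L1]=60
2. P1: load  L0  bus=[BusRd]  L0: P0=I P1=S  mem[L0]=20
3. P1: store L1 := 8  bus=[BusRdX,Flush]  L1: P0=I P1=M  mem[L1]=51
4. P0: store L1 := 88  bus=[BusRdX,Flush]  L1: P0=M P1=I  mem[L1]=8
5. P0: store L1 := 40  bus=[-]  L1: P0=M P1=I  mem[L1]=8
6. P1: store L0 := 51  bus=[BusRdX]  L0: P0=I P1=M  mem[L0]=20
7. P0: store L1 := 56  bus=[-]  L1: P0=M P1=I  mem[L1]=8
8. P1: load  L4  bus=[BusRd]  L4: P0=I P1=S  mem[L4]=10
9. P1: load  L2  bus=[BusRd]  L2: P0=I P1=S  mem[L2]=50
10. P1: load  L1  bus=[BusRd,Flush]  L1: P0=S P1=S  mem[L1]=56
11. P1: store L1 := 89  bus=[BusRdX]  L1: P0=I P1=M  mem[L1]=56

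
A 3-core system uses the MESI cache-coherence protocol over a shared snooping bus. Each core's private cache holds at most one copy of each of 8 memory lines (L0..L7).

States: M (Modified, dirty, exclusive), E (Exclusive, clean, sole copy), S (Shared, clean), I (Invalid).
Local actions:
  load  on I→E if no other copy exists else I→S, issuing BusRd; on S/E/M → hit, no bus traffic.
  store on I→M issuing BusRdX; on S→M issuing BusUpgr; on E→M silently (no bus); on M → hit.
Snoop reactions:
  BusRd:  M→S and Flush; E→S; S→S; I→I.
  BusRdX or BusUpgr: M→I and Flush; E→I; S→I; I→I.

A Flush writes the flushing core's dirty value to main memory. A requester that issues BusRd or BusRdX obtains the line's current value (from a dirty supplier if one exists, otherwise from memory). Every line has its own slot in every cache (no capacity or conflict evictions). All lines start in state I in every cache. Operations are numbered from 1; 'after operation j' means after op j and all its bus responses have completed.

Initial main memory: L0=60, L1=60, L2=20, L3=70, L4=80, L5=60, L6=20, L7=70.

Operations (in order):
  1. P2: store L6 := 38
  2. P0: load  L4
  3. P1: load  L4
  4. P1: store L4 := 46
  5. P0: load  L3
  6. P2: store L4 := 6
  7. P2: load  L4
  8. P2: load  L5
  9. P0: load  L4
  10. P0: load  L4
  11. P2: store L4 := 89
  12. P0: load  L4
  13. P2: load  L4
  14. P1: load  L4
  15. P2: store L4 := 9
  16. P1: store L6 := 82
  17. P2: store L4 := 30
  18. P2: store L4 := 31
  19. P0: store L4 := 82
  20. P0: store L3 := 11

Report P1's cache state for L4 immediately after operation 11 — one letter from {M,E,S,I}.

1. P2: store L6 := 38  bus=[BusRdX]  L6: P0=I P1=I P2=M  mem[L6]=20
2. P0: load  L4  bus=[BusRd]  L4: P0=E P1=I P2=I  mem[L4]=80
3. P1: load  L4  bus=[BusRd]  L4: P0=S P1=S P2=I  mem[L4]=80
4. P1: store L4 := 46  bus=[BusUpgr]  L4: P0=I P1=M P2=I  mem[L4]=80
5. P0: load  L3  bus=[BusRd]  L3: P0=E P1=I P2=I  mem[L3]=70
6. P2: store L4 := 6  bus=[BusRdX,Flush]  L4: P0=I P1=I P2=M  mem[L4]=46
7. P2: load  L4  bus=[-]  L4: P0=I P1=I P2=M  mem[L4]=46
8. P2: load  L5  bus=[BusRd]  L5: P0=I P1=I P2=E  mem[L5]=60
9. P0: load  L4  bus=[BusRd,Flush]  L4: P0=S P1=I P2=S  mem[L4]=6
10. P0: load  L4  bus=[-]  L4: P0=S P1=I P2=S  mem[L4]=6
11. P2: store L4 := 89  bus=[BusUpgr]  L4: P0=I P1=I P2=M  mem[L4]=6
12. P0: load  L4  bus=[BusRd,Flush]  L4: P0=S P1=I P2=S  mem[L4]=89
13. P2: load  L4  bus=[-]  L4: P0=S P1=I P2=S  mem[L4]=89
14. P1: load  L4  bus=[BusRd]  L4: P0=S P1=S P2=S  mem[L4]=89
15. P2: store L4 := 9  bus=[BusUpgr]  L4: P0=I P1=I P2=M  mem[L4]=89
16. P1: store L6 := 82  bus=[BusRdX,Flush]  L6: P0=I P1=M P2=I  mem[L6]=38
17. P2: store L4 := 30  bus=[-]  L4: P0=I P1=I P2=M  mem[L4]=89
18. P2: store L4 := 31  bus=[-]  L4: P0=I P1=I P2=M  mem[L4]=89
19. P0: store L4 := 82  bus=[BusRdX,Flush]  L4: P0=M P1=I P2=I  mem[L4]=31
20. P0: store L3 := 11  bus=[-]  L3: P0=M P1=I P2=I  mem[L3]=70

state = I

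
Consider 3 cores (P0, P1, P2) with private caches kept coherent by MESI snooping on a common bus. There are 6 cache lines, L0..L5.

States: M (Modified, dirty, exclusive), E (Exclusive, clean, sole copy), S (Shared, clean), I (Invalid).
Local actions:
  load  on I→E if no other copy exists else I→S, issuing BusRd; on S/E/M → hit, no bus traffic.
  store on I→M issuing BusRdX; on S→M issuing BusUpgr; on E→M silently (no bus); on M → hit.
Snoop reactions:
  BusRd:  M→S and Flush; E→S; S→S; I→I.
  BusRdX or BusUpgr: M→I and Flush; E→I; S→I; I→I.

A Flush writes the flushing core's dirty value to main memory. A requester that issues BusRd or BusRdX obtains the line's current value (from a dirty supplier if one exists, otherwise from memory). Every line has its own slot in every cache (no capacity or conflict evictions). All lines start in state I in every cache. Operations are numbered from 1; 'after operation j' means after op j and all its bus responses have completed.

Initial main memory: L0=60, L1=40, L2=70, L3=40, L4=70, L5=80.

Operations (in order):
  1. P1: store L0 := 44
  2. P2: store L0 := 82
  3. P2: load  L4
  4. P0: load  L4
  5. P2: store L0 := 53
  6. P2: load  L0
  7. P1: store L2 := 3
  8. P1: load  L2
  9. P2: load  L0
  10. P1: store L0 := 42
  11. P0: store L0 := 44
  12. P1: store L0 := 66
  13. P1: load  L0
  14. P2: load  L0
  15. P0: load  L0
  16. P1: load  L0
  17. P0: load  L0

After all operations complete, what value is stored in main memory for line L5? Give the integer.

step 1: P1: store L0 := 44  ⟶  IMI  (L0)  txn=BusRdX  M[L0]=60
step 2: P2: store L0 := 82  ⟶  IIM  (L0)  txn=BusRdX+Flush  M[L0]=44
step 3: P2: load  L4  ⟶  IIE  (L4)  txn=BusRd  M[L4]=70
step 4: P0: load  L4  ⟶  SIS  (L4)  txn=BusRd  M[L4]=70
step 5: P2: store L0 := 53  ⟶  IIM  (L0)  txn=∅  M[L0]=44
step 6: P2: load  L0  ⟶  IIM  (L0)  txn=∅  M[L0]=44
step 7: P1: store L2 := 3  ⟶  IMI  (L2)  txn=BusRdX  M[L2]=70
step 8: P1: load  L2  ⟶  IMI  (L2)  txn=∅  M[L2]=70
step 9: P2: load  L0  ⟶  IIM  (L0)  txn=∅  M[L0]=44
step 10: P1: store L0 := 42  ⟶  IMI  (L0)  txn=BusRdX+Flush  M[L0]=53
step 11: P0: store L0 := 44  ⟶  MII  (L0)  txn=BusRdX+Flush  M[L0]=42
step 12: P1: store L0 := 66  ⟶  IMI  (L0)  txn=BusRdX+Flush  M[L0]=44
step 13: P1: load  L0  ⟶  IMI  (L0)  txn=∅  M[L0]=44
step 14: P2: load  L0  ⟶  ISS  (L0)  txn=BusRd+Flush  M[L0]=66
step 15: P0: load  L0  ⟶  SSS  (L0)  txn=BusRd  M[L0]=66
step 16: P1: load  L0  ⟶  SSS  (L0)  txn=∅  M[L0]=66
step 17: P0: load  L0  ⟶  SSS  (L0)  txn=∅  M[L0]=66

memory[L5] = 80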